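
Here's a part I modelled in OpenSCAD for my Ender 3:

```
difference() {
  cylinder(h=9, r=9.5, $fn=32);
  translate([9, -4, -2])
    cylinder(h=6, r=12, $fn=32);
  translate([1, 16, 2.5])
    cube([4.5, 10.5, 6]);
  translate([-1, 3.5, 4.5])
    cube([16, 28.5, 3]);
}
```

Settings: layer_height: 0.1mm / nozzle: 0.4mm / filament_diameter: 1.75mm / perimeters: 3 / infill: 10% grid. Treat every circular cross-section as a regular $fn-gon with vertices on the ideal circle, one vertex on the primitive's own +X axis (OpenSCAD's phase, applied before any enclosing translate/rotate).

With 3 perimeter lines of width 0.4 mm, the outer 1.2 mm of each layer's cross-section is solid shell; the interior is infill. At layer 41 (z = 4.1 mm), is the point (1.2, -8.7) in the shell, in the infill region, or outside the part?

shell

At z = 4.1 mm: the r=9.5 cylinder contributes a regular 32-gon of circumradius 9.5; the cylinder at (9, -4) is not intersected at this z (z outside [-2, 4]); the 4.5×10.5 cube at (1, 16) contributes its full rectangle; the cube at (-1, 3.5) is not intersected at this z (z outside [4.5, 7.5]); After the difference (first − rest): starting from the r=9.5 cylinder, the 4.5×10.5 cube at (1, 16) misses the remaining region (no effect) — 1 connected region. Overall, the cross-section is a single solid region. The nearest boundary edge runs (1.85, -9.32)→(-0.00, -9.50); distance from the point to it = 0.68 mm. The point is inside the cross-section, 0.68 mm from the nearest boundary — within the 1.2 mm shell band (3 × 0.4).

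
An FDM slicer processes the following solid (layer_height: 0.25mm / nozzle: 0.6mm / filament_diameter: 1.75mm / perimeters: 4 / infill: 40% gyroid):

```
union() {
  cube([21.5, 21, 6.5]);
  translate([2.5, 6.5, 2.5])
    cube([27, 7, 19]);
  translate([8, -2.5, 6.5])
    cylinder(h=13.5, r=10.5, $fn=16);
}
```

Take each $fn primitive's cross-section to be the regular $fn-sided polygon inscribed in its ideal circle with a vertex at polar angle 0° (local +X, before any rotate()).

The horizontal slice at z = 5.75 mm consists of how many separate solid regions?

At z = 5.75 mm: the cube is present — its section is the full 21.5×21 rectangle; the cube at (2.5, 6.5) is present — its section is the full 27×7 rectangle; the cylinder at (8, -2.5) is not intersected at this z (z outside [6.5, 20]); Merging all regions: the regions partially overlap (shared area 133.00 mm²), so overlapping operands fuse into one piece — 1 connected region. The result has 1 disconnected region.

1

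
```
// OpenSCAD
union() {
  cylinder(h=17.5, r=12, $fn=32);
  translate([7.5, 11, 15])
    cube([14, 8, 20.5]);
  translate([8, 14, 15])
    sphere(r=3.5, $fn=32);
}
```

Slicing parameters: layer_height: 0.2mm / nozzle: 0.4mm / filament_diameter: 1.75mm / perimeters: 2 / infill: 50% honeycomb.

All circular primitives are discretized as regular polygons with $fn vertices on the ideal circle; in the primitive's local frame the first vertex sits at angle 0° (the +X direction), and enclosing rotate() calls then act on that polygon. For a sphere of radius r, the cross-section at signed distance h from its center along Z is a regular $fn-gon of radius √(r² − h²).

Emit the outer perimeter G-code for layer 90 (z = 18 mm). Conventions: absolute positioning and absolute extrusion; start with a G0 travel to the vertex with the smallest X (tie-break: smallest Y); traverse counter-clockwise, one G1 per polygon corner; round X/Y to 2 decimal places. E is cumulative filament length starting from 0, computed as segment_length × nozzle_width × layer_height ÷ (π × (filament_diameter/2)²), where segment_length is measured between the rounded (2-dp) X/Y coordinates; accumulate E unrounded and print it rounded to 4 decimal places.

G0 X6.20 Y14.00 Z18.00
G1 X6.23 Y13.65 E0.0117
G1 X6.33 Y13.31 E0.0235
G1 X6.50 Y13.00 E0.0352
G1 X6.73 Y12.73 E0.0470
G1 X7.00 Y12.50 E0.0588
G1 X7.31 Y12.33 E0.0706
G1 X7.50 Y12.28 E0.0771
G1 X7.50 Y11.00 E0.1197
G1 X21.50 Y11.00 E0.5853
G1 X21.50 Y19.00 E0.8514
G1 X7.50 Y19.00 E1.3171
G1 X7.50 Y15.72 E1.4261
G1 X7.31 Y15.67 E1.4327
G1 X7.00 Y15.50 E1.4444
G1 X6.73 Y15.27 E1.4562
G1 X6.50 Y15.00 E1.4680
G1 X6.33 Y14.69 E1.4798
G1 X6.23 Y14.35 E1.4916
G1 X6.20 Y14.00 E1.5033

At z = 18 mm: the cylinder does not reach this height (z outside [0, 17.5]); the 14×8 cube at (7.5, 11) contributes its full rectangle; the r=3.5 sphere at (8, 14) slices to a regular 32-gon of circumradius 1.803 (√(r²−h²) with h=3 from center); Taking the union: the regions partially overlap (shared area 6.85 mm²), so overlapping operands fuse into one piece — 1 connected region. The outline is a single polygon with 19 vertices. Extrusion per mm of travel: 0.4 × 0.2 / (π × 0.875²) = 0.033260. Accumulating E over each segment gives final E = 1.5033.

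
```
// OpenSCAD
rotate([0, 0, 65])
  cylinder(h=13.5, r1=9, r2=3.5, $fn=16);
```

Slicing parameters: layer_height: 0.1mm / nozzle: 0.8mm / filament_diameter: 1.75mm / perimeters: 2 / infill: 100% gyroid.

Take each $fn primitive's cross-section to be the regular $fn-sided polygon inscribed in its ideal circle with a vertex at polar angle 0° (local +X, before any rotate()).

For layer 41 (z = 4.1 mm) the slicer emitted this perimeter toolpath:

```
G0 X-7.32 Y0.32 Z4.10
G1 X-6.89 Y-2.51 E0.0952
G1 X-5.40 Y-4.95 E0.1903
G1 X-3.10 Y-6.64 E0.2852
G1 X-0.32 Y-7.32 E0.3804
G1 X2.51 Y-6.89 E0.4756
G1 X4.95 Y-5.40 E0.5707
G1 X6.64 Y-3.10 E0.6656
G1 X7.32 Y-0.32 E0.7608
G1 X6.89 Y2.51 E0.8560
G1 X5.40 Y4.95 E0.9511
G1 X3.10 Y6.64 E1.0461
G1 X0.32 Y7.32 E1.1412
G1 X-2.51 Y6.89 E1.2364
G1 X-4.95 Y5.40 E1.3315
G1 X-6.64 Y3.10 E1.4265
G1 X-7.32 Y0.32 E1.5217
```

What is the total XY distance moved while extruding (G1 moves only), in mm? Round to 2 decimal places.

Sum the Euclidean lengths of each G1 segment: total = 45.75 mm.

45.75 mm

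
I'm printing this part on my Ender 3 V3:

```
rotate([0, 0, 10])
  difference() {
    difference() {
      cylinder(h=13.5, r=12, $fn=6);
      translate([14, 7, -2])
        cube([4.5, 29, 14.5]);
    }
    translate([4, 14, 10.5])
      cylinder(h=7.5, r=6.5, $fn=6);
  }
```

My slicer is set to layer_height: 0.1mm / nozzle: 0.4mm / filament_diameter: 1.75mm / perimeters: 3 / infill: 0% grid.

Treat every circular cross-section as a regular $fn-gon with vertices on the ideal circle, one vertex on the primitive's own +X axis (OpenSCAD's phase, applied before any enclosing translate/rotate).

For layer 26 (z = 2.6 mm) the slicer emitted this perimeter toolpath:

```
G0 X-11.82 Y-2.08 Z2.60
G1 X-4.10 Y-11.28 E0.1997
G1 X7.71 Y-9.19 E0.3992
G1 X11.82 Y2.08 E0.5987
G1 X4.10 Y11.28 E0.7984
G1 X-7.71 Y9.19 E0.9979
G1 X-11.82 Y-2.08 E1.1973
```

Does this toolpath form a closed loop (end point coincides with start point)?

Start point (G0): (-11.82, -2.08). End point (last G1): the path returns to the start — closed.

yes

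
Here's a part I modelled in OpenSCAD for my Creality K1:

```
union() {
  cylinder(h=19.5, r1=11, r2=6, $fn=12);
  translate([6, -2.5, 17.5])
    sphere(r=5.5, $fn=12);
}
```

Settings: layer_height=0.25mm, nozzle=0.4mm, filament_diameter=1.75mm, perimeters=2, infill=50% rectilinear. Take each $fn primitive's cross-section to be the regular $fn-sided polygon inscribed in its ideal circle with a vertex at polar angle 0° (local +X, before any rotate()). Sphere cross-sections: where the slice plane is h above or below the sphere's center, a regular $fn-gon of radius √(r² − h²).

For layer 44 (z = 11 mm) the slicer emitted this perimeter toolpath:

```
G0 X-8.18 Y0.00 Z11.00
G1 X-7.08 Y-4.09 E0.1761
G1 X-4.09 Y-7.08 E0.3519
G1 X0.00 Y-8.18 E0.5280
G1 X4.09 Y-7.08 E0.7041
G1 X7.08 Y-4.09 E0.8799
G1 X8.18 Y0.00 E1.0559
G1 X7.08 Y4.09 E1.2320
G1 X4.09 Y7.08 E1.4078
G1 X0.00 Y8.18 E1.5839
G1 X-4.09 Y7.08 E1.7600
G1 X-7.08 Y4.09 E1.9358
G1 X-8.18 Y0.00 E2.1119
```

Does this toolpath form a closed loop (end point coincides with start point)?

yes

Start point (G0): (-8.18, 0.00). End point (last G1): the path returns to the start — closed.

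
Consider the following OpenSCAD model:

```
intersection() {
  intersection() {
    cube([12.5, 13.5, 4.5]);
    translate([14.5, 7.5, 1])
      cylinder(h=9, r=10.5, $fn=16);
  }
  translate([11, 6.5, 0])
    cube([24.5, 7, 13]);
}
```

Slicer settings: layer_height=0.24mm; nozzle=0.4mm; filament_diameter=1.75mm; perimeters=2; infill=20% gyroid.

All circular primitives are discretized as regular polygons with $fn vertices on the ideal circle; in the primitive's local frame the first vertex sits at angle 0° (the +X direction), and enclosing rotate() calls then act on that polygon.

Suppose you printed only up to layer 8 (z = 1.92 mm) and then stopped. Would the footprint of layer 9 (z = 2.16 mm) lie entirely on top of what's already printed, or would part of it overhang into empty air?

entirely on top

Compare the two slices. At z = 1.92: the cube (footprint 12.5×13.5) is included at this height (area 168.75 mm²); the r=10.5 cylinder at (14.5, 7.5) contributes a regular 16-gon of circumradius 10.5 (area = (16/2)·10.500²·sin(360°/16) = 337.53 mm²); After intersecting: the r=10.5 cylinder at (14.5, 7.5) partially overlaps the 12.5×13.5 cube; clipping to the common part keeps 101.81 mm² — area = 101.81 mm²; the cube at (11, 6.5) (footprint 24.5×7) is included at this height (area 171.50 mm²); After intersecting: the 24.5×7 cube at (11, 6.5) partially overlaps that combined region; clipping to the common part keeps 10.50 mm² — area = 10.50 mm². At z = 2.16: the cube (footprint 12.5×13.5) is included at this height (area 168.75 mm²); the cylinder at (14.5, 7.5): section is a regular 16-gon, circumradius r=10.5 (area = (16/2)·10.500²·sin(360°/16) = 337.53 mm²); After intersecting: the r=10.5 cylinder at (14.5, 7.5) partially overlaps the 12.5×13.5 cube; clipping to the common part keeps 101.81 mm² — area = 101.81 mm²; the cube at (11, 6.5) is present — its section is the full 24.5×7 rectangle (area 171.50 mm²); After intersecting: the 24.5×7 cube at (11, 6.5) partially overlaps that combined region; clipping to the common part keeps 10.50 mm² — area = 10.50 mm². Checking containment: the cross-section at z = 2.16 is a subset of the cross-section at z = 1.92.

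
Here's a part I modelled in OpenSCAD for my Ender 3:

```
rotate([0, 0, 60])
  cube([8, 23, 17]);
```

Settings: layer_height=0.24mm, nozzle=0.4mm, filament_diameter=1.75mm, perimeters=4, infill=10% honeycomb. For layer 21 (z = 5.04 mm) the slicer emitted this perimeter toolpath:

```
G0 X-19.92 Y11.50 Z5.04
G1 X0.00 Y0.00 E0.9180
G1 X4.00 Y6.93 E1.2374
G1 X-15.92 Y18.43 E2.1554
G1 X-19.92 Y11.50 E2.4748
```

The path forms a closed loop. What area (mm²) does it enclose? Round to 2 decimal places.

Apply the shoelace formula to the sequence of (X, Y) vertices; enclosed area = 184.05 mm².

184.05 mm²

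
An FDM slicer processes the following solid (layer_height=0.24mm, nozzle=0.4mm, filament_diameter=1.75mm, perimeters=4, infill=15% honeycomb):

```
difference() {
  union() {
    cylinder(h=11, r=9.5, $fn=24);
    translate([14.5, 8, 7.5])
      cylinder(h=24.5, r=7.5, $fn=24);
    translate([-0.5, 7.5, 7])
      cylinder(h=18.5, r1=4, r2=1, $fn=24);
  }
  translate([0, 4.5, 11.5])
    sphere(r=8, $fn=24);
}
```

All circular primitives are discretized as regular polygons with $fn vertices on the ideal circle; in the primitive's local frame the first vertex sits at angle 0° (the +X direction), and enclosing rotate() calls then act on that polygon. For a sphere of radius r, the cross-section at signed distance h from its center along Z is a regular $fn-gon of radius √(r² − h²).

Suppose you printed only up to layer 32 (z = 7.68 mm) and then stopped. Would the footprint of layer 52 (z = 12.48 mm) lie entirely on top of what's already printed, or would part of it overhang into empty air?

entirely on top

Compare the two slices. At z = 7.68: the r=9.5 cylinder contributes a regular 24-gon of circumradius 9.5 (area = (24/2)·9.500²·sin(360°/24) = 280.30 mm²); the r=7.5 cylinder at (14.5, 8) contributes a regular 24-gon of circumradius 7.5 (area = (24/2)·7.500²·sin(360°/24) = 174.70 mm²); the cone at (-0.5, 7.5): at t=0.037 of its height the radius interpolates to r₁+(r₂−r₁)t = 3.890, giving a regular 24-gon of that circumradius (area = (24/2)·3.890²·sin(360°/24) = 46.99 mm²); Merging all regions: the regions partially overlap — summed areas 502.00 mm² minus the doubly-counted overlap 36.93 mm² gives 465.07 mm² — area = 465.07 mm²; the r=8 sphere at (0, 4.5) contributes a regular 24-gon of circumradius √(8²−3.82²) = 7.029 (area = (24/2)·7.029²·sin(360°/24) = 153.45 mm²); Subtracting the remaining from the first: starting from the result so far (465.07 mm²), the r=8 sphere at (0, 4.5) partially overlaps it — only the 142.95 mm² overlap (of its 153.45 mm²) is removed, clipping the outline — area = 322.12 mm². At z = 12.48: the cylinder is not intersected at this z (z outside [0, 11]); the r=7.5 cylinder at (14.5, 8) gives a regular 24-gon of circumradius 7.5 (constant along its height) (area = (24/2)·7.500²·sin(360°/24) = 174.70 mm²); the cone at (-0.5, 7.5) (r1=4→r2=1) has section circumradius 3.111 here — a regular 24-gon (area = (24/2)·3.111²·sin(360°/24) = 30.07 mm²); Combining (union): the 2 present regions are separate (no shared area or edge), so areas and boundary lengths simply add and each stays a separate island — area = 204.77 mm²; the sphere at (0, 4.5): section is a regular 24-gon, circumradius = √(r²−h²) = √(8²−0.98²) = 7.940 (area = (24/2)·7.940²·sin(360°/24) = 195.79 mm²); Taking the first minus the rest: starting from that combined region (204.77 mm²), the r=8 sphere at (0, 4.5) partially overlaps it — only the 31.11 mm² overlap (of its 195.79 mm²) is removed, clipping the outline — area = 173.66 mm². Checking containment: the cross-section at z = 12.48 is a subset of the cross-section at z = 7.68.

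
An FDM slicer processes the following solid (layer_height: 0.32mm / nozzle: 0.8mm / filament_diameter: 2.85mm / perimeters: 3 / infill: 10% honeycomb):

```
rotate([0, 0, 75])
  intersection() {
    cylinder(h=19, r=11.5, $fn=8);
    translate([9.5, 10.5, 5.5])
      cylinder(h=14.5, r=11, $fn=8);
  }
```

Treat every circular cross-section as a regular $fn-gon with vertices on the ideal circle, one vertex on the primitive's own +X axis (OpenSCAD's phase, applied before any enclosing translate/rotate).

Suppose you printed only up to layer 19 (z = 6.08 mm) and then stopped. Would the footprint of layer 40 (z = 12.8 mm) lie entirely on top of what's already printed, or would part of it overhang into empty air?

Compare the two slices. At z = 6.08: the r=11.5 cylinder contributes a regular 8-gon of circumradius 11.5 (area = (8/2)·11.500²·sin(360°/8) = 374.06 mm²); the r=11 cylinder at (9.5, 10.5) contributes a regular 8-gon of circumradius 11 (area = (8/2)·11.000²·sin(360°/8) = 342.24 mm²); Taking the intersection: the r=11 cylinder at (9.5, 10.5) partially overlaps the r=11.5 cylinder; clipping to the common part keeps 80.51 mm² — area = 80.51 mm²; (rotated 75° about Z; rotation is an isometry so areas/perimeters/island counts are preserved). At z = 12.8: the cylinder: section is a regular 8-gon, circumradius r=11.5 (area = (8/2)·11.500²·sin(360°/8) = 374.06 mm²); the cylinder at (9.5, 10.5): section is a regular 8-gon, circumradius r=11 (area = (8/2)·11.000²·sin(360°/8) = 342.24 mm²); After intersecting: the r=11 cylinder at (9.5, 10.5) partially overlaps the r=11.5 cylinder; clipping to the common part keeps 80.51 mm² — area = 80.51 mm²; (whole slice rotated 75° about Z — lengths, areas and connectivity unchanged). Checking containment: the cross-section at z = 12.8 is a subset of the cross-section at z = 6.08.

entirely on top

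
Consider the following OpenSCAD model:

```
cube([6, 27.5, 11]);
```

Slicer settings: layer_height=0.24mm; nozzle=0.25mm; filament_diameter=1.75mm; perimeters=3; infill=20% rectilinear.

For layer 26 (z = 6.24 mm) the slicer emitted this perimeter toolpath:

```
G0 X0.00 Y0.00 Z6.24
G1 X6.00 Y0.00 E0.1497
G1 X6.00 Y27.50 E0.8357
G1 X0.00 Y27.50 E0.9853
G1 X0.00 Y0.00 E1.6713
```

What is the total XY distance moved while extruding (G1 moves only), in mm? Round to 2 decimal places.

67.00 mm

Sum the Euclidean lengths of each G1 segment: total = 67.00 mm.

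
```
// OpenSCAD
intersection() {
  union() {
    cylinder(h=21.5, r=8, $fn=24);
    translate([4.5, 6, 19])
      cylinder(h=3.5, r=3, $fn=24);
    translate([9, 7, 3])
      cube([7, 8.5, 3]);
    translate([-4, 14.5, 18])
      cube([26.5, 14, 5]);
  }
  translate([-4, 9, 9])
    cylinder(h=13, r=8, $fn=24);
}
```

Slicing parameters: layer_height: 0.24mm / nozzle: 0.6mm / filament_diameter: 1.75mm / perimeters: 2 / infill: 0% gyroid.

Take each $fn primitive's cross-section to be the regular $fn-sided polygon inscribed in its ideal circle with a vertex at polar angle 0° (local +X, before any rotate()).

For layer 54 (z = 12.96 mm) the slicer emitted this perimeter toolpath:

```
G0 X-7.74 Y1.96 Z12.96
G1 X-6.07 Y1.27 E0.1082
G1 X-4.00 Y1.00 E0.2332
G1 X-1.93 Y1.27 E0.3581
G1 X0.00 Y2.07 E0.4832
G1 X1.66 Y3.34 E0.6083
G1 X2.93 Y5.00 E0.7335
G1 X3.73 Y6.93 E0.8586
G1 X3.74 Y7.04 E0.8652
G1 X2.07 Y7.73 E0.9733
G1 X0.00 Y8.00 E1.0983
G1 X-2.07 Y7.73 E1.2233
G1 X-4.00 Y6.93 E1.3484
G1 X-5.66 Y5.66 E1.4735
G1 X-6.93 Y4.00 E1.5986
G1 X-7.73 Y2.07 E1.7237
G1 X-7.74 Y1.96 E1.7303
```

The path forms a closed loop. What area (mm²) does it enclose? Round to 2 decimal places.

Apply the shoelace formula to the sequence of (X, Y) vertices; enclosed area = 52.83 mm².

52.83 mm²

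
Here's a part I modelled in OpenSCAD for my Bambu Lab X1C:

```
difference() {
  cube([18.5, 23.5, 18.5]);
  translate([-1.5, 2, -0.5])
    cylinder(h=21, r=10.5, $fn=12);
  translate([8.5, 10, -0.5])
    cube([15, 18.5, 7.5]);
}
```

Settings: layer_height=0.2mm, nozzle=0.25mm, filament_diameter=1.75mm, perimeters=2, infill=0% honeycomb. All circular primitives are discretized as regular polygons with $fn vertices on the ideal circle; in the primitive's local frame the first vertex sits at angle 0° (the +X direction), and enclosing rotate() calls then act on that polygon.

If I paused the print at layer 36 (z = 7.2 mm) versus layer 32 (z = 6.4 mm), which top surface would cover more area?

layer 36 (z = 7.2 mm)

Layer 36 (z = 7.2): the cube (footprint 18.5×23.5) is included at this height (area 434.75 mm²); the r=10.5 cylinder at (-1.5, 2) contributes a regular 12-gon of circumradius 10.5 (area = (12/2)·10.500²·sin(360°/12) = 330.75 mm²); the cube at (8.5, 10) is not intersected at this z (z outside [-0.5, 7]); Subtracting the remaining from the first: starting from the 18.5×23.5 cube (434.75 mm²), the r=10.5 cylinder at (-1.5, 2) partially overlaps it — only the 84.70 mm² overlap (of its 330.75 mm²) is removed, clipping the outline — area = 350.05 mm². So its area = 350.05 mm². Layer 32 (z = 6.4): the cube (footprint 18.5×23.5) is included at this height (area 434.75 mm²); the r=10.5 cylinder at (-1.5, 2) contributes a regular 12-gon of circumradius 10.5 (area = (12/2)·10.500²·sin(360°/12) = 330.75 mm²); the cube at (8.5, 10) is present — its section is the full 15×18.5 rectangle (area 277.50 mm²); After the difference (first − rest): starting from the 18.5×23.5 cube (434.75 mm²), the r=10.5 cylinder at (-1.5, 2) partially overlaps it — only the 84.70 mm² overlap (of its 330.75 mm²) is removed, clipping the outline; the 15×18.5 cube at (8.5, 10) partially overlaps it — only the 135.00 mm² overlap (of its 277.50 mm²) is removed, clipping the outline — area = 215.05 mm². So its area = 215.05 mm². Layer 36 is larger (350.05 vs 215.05 mm²).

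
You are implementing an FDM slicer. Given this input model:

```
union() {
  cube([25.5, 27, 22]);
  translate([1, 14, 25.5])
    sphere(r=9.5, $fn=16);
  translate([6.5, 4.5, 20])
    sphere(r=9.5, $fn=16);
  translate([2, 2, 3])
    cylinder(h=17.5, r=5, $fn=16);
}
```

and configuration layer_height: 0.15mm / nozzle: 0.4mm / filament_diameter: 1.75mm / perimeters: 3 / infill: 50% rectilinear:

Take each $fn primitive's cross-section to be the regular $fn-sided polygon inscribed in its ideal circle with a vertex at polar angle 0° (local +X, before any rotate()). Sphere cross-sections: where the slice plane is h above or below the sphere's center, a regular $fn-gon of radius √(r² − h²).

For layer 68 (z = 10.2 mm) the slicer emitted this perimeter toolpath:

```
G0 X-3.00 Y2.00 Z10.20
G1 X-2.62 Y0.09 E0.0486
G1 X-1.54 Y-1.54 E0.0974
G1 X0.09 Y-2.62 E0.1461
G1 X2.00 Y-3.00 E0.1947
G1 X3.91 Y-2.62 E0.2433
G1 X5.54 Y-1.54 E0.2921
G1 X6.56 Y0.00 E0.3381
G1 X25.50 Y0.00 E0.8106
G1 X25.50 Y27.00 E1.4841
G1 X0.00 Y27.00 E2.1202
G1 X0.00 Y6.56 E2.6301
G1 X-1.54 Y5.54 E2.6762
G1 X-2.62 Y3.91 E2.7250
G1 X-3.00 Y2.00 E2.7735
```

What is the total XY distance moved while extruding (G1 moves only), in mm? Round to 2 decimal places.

111.19 mm

Sum the Euclidean lengths of each G1 segment: total = 111.19 mm.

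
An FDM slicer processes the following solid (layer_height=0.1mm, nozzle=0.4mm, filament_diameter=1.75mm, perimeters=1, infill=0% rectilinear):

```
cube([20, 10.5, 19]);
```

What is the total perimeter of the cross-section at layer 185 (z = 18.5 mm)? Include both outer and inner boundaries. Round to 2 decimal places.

At z = 18.5 mm: the cube is present — its section is the full 20×10.5 rectangle (perimeter 61.00 mm). Overall, the cross-section is a single solid region. Total boundary length (outer) = 61.00 mm.

61.00 mm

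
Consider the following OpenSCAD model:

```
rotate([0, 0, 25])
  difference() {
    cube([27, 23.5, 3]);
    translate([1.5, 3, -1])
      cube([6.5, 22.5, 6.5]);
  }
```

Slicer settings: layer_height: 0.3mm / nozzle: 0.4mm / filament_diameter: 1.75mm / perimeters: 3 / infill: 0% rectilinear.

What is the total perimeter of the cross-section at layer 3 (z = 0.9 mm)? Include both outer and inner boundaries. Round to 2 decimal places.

At z = 0.9 mm: the cube (footprint 27×23.5) is included at this height (perimeter 101.00 mm); the cube at (1.5, 3) is present — its section is the full 6.5×22.5 rectangle (perimeter 58.00 mm); After the difference (first − rest): starting from the 27×23.5 cube, the 6.5×22.5 cube at (1.5, 3) partially overlaps it — only the 133.25 mm² overlap (of its 146.25 mm²) is removed, clipping the outline — boundary = 142.00 mm; (whole slice rotated 25° about Z — lengths, areas and connectivity unchanged). Overall, the cross-section is a single solid region. Total boundary length (outer) = 142.00 mm.

142.00 mm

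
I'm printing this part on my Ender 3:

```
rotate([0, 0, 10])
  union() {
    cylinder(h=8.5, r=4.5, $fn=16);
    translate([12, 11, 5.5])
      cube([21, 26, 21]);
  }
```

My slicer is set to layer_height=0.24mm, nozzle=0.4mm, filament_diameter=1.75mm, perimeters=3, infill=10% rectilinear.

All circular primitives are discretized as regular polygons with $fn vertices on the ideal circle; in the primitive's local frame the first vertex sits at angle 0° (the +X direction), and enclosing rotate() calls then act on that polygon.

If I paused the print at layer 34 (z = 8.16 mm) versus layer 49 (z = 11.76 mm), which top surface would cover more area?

Layer 34 (z = 8.16): the cylinder: section is a regular 16-gon, circumradius r=4.5 (area = (16/2)·4.500²·sin(360°/16) = 61.99 mm²); the 21×26 cube at (12, 11) contributes its full rectangle (area 546.00 mm²); Combining (union): the 2 present regions are separate (no shared area or edge), so areas and boundary lengths simply add and each stays a separate island — area = 607.99 mm²; (whole slice rotated 10° about Z — lengths, areas and connectivity unchanged). So its area = 607.99 mm². Layer 49 (z = 11.76): the cylinder is not intersected at this z (z outside [0, 8.5]); the cube at (12, 11) is present — its section is the full 21×26 rectangle (area 546.00 mm²); Merging all regions: only the 21×26 cube at (12, 11) is present, so the union is just that shape — area = 546.00 mm²; (rotated 10° about Z; rotation is an isometry so areas/perimeters/island counts are preserved). So its area = 546.00 mm². Layer 34 is larger (607.99 vs 546.00 mm²).

layer 34 (z = 8.16 mm)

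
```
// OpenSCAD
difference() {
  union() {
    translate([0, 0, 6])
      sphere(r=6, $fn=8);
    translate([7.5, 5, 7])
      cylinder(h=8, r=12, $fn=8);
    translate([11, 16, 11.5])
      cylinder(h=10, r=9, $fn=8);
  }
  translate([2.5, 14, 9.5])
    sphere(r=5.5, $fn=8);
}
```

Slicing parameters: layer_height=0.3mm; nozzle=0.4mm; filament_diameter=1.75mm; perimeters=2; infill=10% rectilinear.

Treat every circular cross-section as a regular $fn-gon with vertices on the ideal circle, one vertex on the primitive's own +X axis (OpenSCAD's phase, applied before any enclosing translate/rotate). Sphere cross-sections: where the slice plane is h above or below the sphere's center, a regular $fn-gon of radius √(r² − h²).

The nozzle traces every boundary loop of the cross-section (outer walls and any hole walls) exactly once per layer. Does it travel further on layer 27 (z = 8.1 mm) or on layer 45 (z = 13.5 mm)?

layer 45 (z = 13.5 mm)

Layer 27 (z = 8.1): the r=6 sphere slices to a regular 8-gon of circumradius 5.620 (√(r²−h²) with h=2.1 from center) (perimeter = 2·8·5.620·sin(180°/8) = 34.41 mm); the r=12 cylinder at (7.5, 5) contributes a regular 8-gon of circumradius 12 (perimeter = 2·8·12.000·sin(180°/8) = 73.48 mm); the cylinder at (11, 16) does not reach this height (z outside [11.5, 21.5]); Merging all regions: the regions partially overlap (shared area 65.22 mm²), so the edge portions inside another operand are dropped and the merged outline is re-measured after clipping — boundary = 77.24 mm; the r=5.5 sphere at (2.5, 14) slices to a regular 8-gon of circumradius 5.319 (√(r²−h²) with h=1.4 from center) (perimeter = 2·8·5.319·sin(180°/8) = 32.57 mm); Taking the first minus the rest: starting from that combined region, the r=5.5 sphere at (2.5, 14) partially overlaps it — only the 47.32 mm² overlap (of its 80.02 mm²) is removed, clipping the outline — boundary = 83.29 mm. So its perimeter = 83.29 mm. Layer 45 (z = 13.5): the sphere does not reach this height (|z−center|=7.500 > r=6); the r=12 cylinder at (7.5, 5) gives a regular 8-gon of circumradius 12 (constant along its height) (perimeter = 2·8·12.000·sin(180°/8) = 73.48 mm); the r=9 cylinder at (11, 16) gives a regular 8-gon of circumradius 9 (constant along its height) (perimeter = 2·8·9.000·sin(180°/8) = 55.11 mm); Merging all regions: the regions partially overlap (shared area 93.53 mm²), so the edge portions inside another operand are dropped and the merged outline is re-measured after clipping — boundary = 90.28 mm; the r=5.5 sphere at (2.5, 14) contributes a regular 8-gon of circumradius √(5.5²−4²) = 3.775 (perimeter = 2·8·3.775·sin(180°/8) = 23.11 mm); Taking the first minus the rest: starting from the result so far, the r=5.5 sphere at (2.5, 14) partially overlaps it — only the 31.40 mm² overlap (of its 40.31 mm²) is removed, clipping the outline — boundary = 99.91 mm. So its perimeter = 99.91 mm. Layer 45 is larger (99.91 vs 83.29 mm).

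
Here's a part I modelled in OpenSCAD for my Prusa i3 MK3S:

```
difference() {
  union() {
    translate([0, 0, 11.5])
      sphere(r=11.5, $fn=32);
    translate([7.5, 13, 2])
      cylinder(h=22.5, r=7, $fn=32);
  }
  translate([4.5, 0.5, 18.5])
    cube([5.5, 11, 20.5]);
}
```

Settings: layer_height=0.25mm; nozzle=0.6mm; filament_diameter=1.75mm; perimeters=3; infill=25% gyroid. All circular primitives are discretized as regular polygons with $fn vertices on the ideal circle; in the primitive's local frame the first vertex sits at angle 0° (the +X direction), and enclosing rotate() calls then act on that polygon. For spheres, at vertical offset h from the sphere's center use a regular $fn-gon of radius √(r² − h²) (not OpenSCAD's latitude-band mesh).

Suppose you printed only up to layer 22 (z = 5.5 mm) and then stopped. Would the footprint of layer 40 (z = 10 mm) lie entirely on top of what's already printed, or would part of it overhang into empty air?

part overhangs

Compare the two slices. At z = 5.5: the r=11.5 sphere contributes a regular 32-gon of circumradius √(11.5²−6²) = 9.811 (area = (32/2)·9.811²·sin(360°/32) = 300.44 mm²); the cylinder at (7.5, 13): section is a regular 32-gon, circumradius r=7 (area = (32/2)·7.000²·sin(360°/32) = 152.95 mm²); Taking the union: the regions partially overlap — summed areas 453.39 mm² minus the doubly-counted overlap 8.65 mm² gives 444.74 mm² — area = 444.74 mm²; the cube at (4.5, 0.5) is absent (z outside [18.5, 39]); After the difference (first − rest): none of the subtracted shapes is present at this height, so that combined region is unchanged — area = 444.74 mm². At z = 10: the r=11.5 sphere slices to a regular 32-gon of circumradius 11.402 (√(r²−h²) with h=1.5 from center) (area = (32/2)·11.402²·sin(360°/32) = 405.79 mm²); the r=7 cylinder at (7.5, 13) contributes a regular 32-gon of circumradius 7 (area = (32/2)·7.000²·sin(360°/32) = 152.95 mm²); Merging all regions: the regions partially overlap — summed areas 558.74 mm² minus the doubly-counted overlap 23.01 mm² gives 535.73 mm² — area = 535.73 mm²; the cube at (4.5, 0.5) does not reach this height (z outside [18.5, 39]); Taking the first minus the rest: none of the subtracted shapes is present at this height, so the result so far is unchanged — area = 535.73 mm². Checking containment: at z = 10 the cross-section extends beyond the z = 5.5 cross-section by about 90.98 mm².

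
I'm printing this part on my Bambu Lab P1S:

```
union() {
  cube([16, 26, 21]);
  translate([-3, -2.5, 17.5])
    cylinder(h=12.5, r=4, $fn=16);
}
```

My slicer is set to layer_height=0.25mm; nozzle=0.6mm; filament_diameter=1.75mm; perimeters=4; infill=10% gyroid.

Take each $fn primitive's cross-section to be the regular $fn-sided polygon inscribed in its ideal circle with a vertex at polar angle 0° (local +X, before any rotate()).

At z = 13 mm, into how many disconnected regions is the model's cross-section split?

At z = 13 mm: the 16×26 cube contributes its full rectangle; the cylinder at (-3, -2.5) is not intersected at this z (z outside [17.5, 30]); Taking the union: only the 16×26 cube is present, so the union is just that shape — 1 connected region. The result has 1 disconnected region.

1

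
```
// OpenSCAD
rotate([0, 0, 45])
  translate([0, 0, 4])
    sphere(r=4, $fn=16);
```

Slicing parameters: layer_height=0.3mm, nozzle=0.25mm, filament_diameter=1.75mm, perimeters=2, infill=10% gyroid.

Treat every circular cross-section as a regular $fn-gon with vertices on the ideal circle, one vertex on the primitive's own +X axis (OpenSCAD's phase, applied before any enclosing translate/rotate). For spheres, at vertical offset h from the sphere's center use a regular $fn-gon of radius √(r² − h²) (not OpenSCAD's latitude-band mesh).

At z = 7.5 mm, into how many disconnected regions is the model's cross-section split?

1

At z = 7.5 mm: the r=4 sphere slices to a regular 16-gon of circumradius 1.936 (√(r²−h²) with h=3.5 from center); (rotated 45° about Z; rotation is an isometry so areas/perimeters/island counts are preserved). The result has 1 disconnected region.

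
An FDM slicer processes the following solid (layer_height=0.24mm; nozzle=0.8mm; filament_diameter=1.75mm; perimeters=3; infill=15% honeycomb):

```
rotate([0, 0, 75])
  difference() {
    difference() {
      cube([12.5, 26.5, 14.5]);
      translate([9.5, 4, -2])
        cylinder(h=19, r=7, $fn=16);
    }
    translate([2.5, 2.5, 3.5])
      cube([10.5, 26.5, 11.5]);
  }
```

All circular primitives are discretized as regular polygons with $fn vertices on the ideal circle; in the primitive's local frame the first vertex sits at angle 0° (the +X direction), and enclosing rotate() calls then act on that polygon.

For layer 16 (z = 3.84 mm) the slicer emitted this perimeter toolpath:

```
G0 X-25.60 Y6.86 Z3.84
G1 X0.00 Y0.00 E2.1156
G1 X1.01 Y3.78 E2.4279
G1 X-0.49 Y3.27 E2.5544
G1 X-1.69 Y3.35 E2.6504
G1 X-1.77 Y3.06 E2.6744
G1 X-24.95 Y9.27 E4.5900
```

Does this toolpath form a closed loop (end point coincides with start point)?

Start point (G0): (-25.60, 6.86). End point (last G1): the path does not return to the start — open.

no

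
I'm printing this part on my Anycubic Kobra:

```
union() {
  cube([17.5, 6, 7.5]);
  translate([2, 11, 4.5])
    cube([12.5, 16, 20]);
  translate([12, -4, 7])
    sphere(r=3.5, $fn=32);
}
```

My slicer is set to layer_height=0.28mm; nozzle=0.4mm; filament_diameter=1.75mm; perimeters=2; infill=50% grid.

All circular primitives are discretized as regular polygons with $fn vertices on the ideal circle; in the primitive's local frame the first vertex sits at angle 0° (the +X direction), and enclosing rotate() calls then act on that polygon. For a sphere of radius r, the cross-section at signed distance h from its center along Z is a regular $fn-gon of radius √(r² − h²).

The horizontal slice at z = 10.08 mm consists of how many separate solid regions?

At z = 10.08 mm: the cube does not reach this height (z outside [0, 7.5]); the cube at (2, 11) is present — its section is the full 12.5×16 rectangle; the sphere at (12, -4): section is a regular 32-gon, circumradius = √(r²−h²) = √(3.5²−3.08²) = 1.662; Taking the union: the 2 present regions are separate (no shared area or edge), so areas and boundary lengths simply add and each stays a separate island — 2 connected regions. The result has 2 disconnected regions.

2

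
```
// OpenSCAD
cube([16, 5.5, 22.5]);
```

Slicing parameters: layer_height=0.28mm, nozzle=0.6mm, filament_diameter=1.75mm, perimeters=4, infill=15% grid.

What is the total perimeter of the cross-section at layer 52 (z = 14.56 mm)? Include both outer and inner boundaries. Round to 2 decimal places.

43.00 mm

At z = 14.56 mm: the 16×5.5 cube contributes its full rectangle (perimeter 43.00 mm). Overall, the cross-section is a single solid region. Total boundary length (outer) = 43.00 mm.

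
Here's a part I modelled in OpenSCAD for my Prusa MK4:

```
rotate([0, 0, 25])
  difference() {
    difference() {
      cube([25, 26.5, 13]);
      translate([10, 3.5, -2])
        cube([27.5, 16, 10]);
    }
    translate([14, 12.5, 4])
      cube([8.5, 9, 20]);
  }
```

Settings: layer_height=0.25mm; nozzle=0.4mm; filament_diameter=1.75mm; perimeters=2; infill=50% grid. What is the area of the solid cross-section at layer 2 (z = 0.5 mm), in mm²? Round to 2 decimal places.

422.50 mm²

At z = 0.5 mm: the cube (footprint 25×26.5) is included at this height (area 662.50 mm²); the 27.5×16 cube at (10, 3.5) contributes its full rectangle (area 440.00 mm²); Taking the first minus the rest: starting from the 25×26.5 cube (662.50 mm²), the 27.5×16 cube at (10, 3.5) partially overlaps it — only the 240.00 mm² overlap (of its 440.00 mm²) is removed, clipping the outline — area = 422.50 mm²; the cube at (14, 12.5) is absent (z outside [4, 24]); After the difference (first − rest): none of the subtracted shapes is present at this height, so the result so far is unchanged — area = 422.50 mm²; (rotated 25° about Z; rotation is an isometry so areas/perimeters/island counts are preserved). Overall, the cross-section is a single solid region. Net area = 422.50 mm².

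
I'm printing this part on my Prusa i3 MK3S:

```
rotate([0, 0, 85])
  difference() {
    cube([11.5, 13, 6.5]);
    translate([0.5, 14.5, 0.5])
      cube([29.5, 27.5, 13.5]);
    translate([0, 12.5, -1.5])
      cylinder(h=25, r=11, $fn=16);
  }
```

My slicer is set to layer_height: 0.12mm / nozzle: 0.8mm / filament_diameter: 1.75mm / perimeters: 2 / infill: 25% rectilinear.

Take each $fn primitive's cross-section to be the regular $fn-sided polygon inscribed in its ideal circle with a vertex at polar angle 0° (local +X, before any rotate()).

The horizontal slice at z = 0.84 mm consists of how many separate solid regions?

1

At z = 0.84 mm: the cube is present — its section is the full 11.5×13 rectangle; the 29.5×27.5 cube at (0.5, 14.5) contributes its full rectangle; the cylinder at (0, 12.5): section is a regular 16-gon, circumradius r=11; Taking the first minus the rest: starting from the 11.5×13 cube, the 29.5×27.5 cube at (0.5, 14.5) misses the remaining region (no effect); the r=11 cylinder at (0, 12.5) partially overlaps it — only the 98.08 mm² overlap (of its 370.44 mm²) is removed, clipping the outline — 1 connected region; (rotated 85° about Z; rotation is an isometry so areas/perimeters/island counts are preserved). The result has 1 disconnected region.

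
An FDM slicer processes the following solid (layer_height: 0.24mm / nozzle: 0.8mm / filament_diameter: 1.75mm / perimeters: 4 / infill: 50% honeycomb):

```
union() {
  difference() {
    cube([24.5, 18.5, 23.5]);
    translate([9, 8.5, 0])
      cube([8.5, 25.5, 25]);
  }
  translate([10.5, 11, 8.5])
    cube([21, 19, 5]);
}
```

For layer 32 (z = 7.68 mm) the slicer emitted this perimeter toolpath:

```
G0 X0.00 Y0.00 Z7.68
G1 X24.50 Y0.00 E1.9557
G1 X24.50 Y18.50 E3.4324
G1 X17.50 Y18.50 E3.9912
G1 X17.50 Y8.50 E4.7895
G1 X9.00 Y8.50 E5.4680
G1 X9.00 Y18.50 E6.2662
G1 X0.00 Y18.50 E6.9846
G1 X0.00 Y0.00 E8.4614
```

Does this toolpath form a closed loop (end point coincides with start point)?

Start point (G0): (0.00, 0.00). End point (last G1): the path returns to the start — closed.

yes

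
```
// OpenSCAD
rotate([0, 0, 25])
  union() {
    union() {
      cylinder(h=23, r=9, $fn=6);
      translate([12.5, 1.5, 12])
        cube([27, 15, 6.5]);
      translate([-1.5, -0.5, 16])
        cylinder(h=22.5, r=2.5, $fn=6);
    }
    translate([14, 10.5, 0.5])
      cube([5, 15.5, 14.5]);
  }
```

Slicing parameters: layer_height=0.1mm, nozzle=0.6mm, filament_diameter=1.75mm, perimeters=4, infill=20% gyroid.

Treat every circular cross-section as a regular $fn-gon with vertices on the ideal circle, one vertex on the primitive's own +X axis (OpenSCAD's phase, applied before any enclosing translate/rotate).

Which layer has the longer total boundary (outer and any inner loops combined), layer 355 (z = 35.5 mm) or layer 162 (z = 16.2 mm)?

layer 162 (z = 16.2 mm)

Layer 355 (z = 35.5): the cylinder does not reach this height (z outside [0, 23]); the cube at (12.5, 1.5) does not reach this height (z outside [12, 18.5]); the cylinder at (-1.5, -0.5): section is a regular 6-gon, circumradius r=2.5 (perimeter = 2·6·2.500·sin(180°/6) = 15.00 mm); Taking the union: only the r=2.5 cylinder at (-1.5, -0.5) is present, so the union is just that shape — boundary = 15.00 mm; the cube at (14, 10.5) is not intersected at this z (z outside [0.5, 15]); Taking the union: only that combined region is present, so the union is just that shape — boundary = 15.00 mm; (rotated 25° about Z; rotation is an isometry so areas/perimeters/island counts are preserved). So its perimeter = 15.00 mm. Layer 162 (z = 16.2): the r=9 cylinder gives a regular 6-gon of circumradius 9 (constant along its height) (perimeter = 2·6·9.000·sin(180°/6) = 54.00 mm); the 27×15 cube at (12.5, 1.5) contributes its full rectangle (perimeter 84.00 mm); the r=2.5 cylinder at (-1.5, -0.5) gives a regular 6-gon of circumradius 2.5 (constant along its height) (perimeter = 2·6·2.500·sin(180°/6) = 15.00 mm); Combining (union): the regions partially overlap (shared area 16.24 mm²), so the edge portions inside another operand are dropped and the merged outline is re-measured after clipping — boundary = 138.00 mm; the cube at (14, 10.5) is absent (z outside [0.5, 15]); Taking the union: only the result so far is present, so the union is just that shape — boundary = 138.00 mm; (rotated 25° about Z; rotation is an isometry so areas/perimeters/island counts are preserved). So its perimeter = 138.00 mm. Layer 162 is larger (138.00 vs 15.00 mm).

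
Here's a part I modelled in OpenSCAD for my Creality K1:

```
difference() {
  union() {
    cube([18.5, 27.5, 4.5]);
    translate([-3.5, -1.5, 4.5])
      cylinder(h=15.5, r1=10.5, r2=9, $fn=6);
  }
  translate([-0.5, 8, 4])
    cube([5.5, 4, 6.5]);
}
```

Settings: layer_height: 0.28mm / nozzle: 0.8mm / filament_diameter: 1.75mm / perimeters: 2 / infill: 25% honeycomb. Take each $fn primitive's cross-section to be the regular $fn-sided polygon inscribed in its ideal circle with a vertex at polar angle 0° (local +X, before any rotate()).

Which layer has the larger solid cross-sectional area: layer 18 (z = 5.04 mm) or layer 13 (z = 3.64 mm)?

layer 13 (z = 3.64 mm)

Layer 18 (z = 5.04): the cube is absent (z outside [0, 4.5]); the cone at (-3.5, -1.5): at t=0.035 of its height the radius interpolates to r₁+(r₂−r₁)t = 10.448, giving a regular 6-gon of that circumradius (area = (6/2)·10.448²·sin(360°/6) = 283.59 mm²); Combining (union): only the cone at (-3.5, -1.5) is present, so the union is just that shape — area = 283.59 mm²; the cube at (-0.5, 8) (footprint 5.5×4) is included at this height (area 22.00 mm²); Taking the first minus the rest: starting from that combined region (283.59 mm²), the 5.5×4 cube at (-0.5, 8) misses the remaining region (no effect) — area = 283.59 mm². So its area = 283.59 mm². Layer 13 (z = 3.64): the cube (footprint 18.5×27.5) is included at this height (area 508.75 mm²); the cone at (-3.5, -1.5) is absent (z outside [4.5, 20]); Merging all regions: only the 18.5×27.5 cube is present, so the union is just that shape — area = 508.75 mm²; the cube at (-0.5, 8) is not intersected at this z (z outside [4, 10.5]); After the difference (first − rest): none of the subtracted shapes is present at this height, so the result so far is unchanged — area = 508.75 mm². So its area = 508.75 mm². Layer 13 is larger (508.75 vs 283.59 mm²).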